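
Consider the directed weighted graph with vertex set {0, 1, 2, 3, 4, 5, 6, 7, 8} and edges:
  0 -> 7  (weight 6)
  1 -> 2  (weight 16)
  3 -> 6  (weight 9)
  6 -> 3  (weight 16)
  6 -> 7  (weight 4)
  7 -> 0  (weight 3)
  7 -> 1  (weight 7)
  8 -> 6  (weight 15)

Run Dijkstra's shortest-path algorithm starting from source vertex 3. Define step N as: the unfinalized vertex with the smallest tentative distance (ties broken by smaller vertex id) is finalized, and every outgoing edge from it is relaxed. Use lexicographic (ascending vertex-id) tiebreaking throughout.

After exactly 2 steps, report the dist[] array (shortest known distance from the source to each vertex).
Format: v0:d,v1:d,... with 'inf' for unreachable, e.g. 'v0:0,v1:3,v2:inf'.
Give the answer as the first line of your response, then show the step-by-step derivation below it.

v0:inf,v1:inf,v2:inf,v3:0,v4:inf,v5:inf,v6:9,v7:13,v8:inf

step 1: dist = v0:inf,v1:inf,v2:inf,v3:0,v4:inf,v5:inf,v6:9,v7:inf,v8:inf
step 2: dist = v0:inf,v1:inf,v2:inf,v3:0,v4:inf,v5:inf,v6:9,v7:13,v8:inf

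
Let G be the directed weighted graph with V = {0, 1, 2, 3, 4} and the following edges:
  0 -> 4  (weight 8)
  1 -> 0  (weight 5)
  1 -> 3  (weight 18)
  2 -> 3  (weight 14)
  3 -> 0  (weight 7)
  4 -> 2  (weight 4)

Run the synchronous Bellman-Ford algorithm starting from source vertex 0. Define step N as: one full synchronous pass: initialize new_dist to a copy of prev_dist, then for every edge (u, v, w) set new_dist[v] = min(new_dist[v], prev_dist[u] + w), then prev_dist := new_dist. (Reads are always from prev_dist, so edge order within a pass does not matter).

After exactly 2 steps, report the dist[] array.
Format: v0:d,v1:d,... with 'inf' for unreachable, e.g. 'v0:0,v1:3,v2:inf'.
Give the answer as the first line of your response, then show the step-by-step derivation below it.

v0:0,v1:inf,v2:12,v3:inf,v4:8

step 1: dist = v0:0,v1:inf,v2:inf,v3:inf,v4:8
step 2: dist = v0:0,v1:inf,v2:12,v3:inf,v4:8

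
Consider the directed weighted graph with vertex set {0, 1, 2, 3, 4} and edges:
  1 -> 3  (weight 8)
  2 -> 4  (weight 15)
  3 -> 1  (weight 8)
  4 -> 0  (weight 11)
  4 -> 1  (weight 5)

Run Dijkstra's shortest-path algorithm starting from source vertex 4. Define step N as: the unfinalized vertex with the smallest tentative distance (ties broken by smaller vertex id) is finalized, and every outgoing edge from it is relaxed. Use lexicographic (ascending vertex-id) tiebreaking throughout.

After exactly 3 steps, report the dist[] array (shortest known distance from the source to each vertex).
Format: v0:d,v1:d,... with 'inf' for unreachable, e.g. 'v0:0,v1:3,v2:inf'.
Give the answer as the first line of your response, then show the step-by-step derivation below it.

v0:11,v1:5,v2:inf,v3:13,v4:0

step 1: dist = v0:11,v1:5,v2:inf,v3:inf,v4:0
step 2: dist = v0:11,v1:5,v2:inf,v3:13,v4:0
step 3: dist = v0:11,v1:5,v2:inf,v3:13,v4:0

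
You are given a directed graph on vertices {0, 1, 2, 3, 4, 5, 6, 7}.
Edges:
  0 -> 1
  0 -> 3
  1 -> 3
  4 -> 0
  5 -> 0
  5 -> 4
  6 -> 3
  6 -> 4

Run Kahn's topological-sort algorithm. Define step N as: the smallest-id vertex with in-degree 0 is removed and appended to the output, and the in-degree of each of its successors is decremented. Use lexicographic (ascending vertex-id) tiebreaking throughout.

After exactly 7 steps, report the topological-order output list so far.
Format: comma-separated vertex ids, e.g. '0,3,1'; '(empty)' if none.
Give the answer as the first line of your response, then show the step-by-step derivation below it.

2,5,6,4,0,1,3

step 1: output 2; order=[2]; indeg=(2,1,0,3,2,0,0,0)
step 2: output 5; order=[2,5]; indeg=(1,1,0,3,1,0,0,0)
step 3: output 6; order=[2,5,6]; indeg=(1,1,0,2,0,0,0,0)
step 4: output 4; order=[2,5,6,4]; indeg=(0,1,0,2,0,0,0,0)
step 5: output 0; order=[2,5,6,4,0]; indeg=(0,0,0,1,0,0,0,0)
step 6: output 1; order=[2,5,6,4,0,1]; indeg=(0,0,0,0,0,0,0,0)
step 7: output 3; order=[2,5,6,4,0,1,3]; indeg=(0,0,0,0,0,0,0,0)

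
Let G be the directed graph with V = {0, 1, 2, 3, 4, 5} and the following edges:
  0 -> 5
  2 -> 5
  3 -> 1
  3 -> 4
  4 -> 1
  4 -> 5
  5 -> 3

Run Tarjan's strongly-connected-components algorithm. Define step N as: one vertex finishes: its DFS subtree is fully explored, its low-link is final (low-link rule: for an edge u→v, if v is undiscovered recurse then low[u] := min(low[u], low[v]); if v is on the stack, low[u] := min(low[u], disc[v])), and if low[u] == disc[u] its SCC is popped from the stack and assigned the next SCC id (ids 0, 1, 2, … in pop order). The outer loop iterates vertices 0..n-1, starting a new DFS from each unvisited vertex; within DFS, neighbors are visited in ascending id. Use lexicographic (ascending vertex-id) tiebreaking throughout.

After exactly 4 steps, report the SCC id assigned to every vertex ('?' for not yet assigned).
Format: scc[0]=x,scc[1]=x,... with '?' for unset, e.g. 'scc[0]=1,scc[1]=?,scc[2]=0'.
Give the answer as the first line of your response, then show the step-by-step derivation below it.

scc[0]=?,scc[1]=0,scc[2]=?,scc[3]=1,scc[4]=1,scc[5]=1

step 1: low=(low[0]=0,low[1]=3,low[2]=?,low[3]=2,low[4]=?,low[5]=1); scc=(scc[0]=?,scc[1]=0,scc[2]=?,scc[3]=?,scc[4]=?,scc[5]=?)
step 2: low=(low[0]=0,low[1]=3,low[2]=?,low[3]=2,low[4]=1,low[5]=1); scc=(scc[0]=?,scc[1]=0,scc[2]=?,scc[3]=?,scc[4]=?,scc[5]=?)
step 3: low=(low[0]=0,low[1]=3,low[2]=?,low[3]=1,low[4]=1,low[5]=1); scc=(scc[0]=?,scc[1]=0,scc[2]=?,scc[3]=?,scc[4]=?,scc[5]=?)
step 4: low=(low[0]=0,low[1]=3,low[2]=?,low[3]=1,low[4]=1,low[5]=1); scc=(scc[0]=?,scc[1]=0,scc[2]=?,scc[3]=1,scc[4]=1,scc[5]=1)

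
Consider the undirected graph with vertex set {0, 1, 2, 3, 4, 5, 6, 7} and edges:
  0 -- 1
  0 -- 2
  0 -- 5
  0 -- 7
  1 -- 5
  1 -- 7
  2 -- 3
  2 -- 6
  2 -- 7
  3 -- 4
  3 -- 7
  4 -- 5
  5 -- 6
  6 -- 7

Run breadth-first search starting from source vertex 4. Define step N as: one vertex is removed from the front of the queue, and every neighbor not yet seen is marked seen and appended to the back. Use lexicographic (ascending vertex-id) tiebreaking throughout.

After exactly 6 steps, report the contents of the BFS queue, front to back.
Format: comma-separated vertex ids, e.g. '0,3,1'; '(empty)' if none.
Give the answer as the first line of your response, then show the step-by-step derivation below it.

1,6

step 1: dequeue 4; queue=[3,5]; order=4
step 2: dequeue 3; queue=[5,2,7]; order=4,3
step 3: dequeue 5; queue=[2,7,0,1,6]; order=4,3,5
step 4: dequeue 2; queue=[7,0,1,6]; order=4,3,5,2
step 5: dequeue 7; queue=[0,1,6]; order=4,3,5,2,7
step 6: dequeue 0; queue=[1,6]; order=4,3,5,2,7,0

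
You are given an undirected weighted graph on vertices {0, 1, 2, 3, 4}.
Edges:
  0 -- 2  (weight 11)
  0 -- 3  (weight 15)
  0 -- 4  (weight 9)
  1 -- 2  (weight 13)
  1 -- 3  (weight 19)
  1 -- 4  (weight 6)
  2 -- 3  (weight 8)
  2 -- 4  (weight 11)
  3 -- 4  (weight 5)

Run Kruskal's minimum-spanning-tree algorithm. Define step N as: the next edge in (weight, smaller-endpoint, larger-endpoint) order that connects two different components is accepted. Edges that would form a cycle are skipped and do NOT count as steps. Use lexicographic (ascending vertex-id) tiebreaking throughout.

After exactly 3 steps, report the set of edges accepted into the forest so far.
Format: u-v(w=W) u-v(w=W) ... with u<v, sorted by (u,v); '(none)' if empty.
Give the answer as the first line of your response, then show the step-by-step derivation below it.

1-4(w=6) 2-3(w=8) 3-4(w=5)

step 1: add edge 3-4 (w=5); MST = {3-4(w=5)}
step 2: add edge 1-4 (w=6); MST = {1-4(w=6) 3-4(w=5)}
step 3: add edge 2-3 (w=8); MST = {1-4(w=6) 2-3(w=8) 3-4(w=5)}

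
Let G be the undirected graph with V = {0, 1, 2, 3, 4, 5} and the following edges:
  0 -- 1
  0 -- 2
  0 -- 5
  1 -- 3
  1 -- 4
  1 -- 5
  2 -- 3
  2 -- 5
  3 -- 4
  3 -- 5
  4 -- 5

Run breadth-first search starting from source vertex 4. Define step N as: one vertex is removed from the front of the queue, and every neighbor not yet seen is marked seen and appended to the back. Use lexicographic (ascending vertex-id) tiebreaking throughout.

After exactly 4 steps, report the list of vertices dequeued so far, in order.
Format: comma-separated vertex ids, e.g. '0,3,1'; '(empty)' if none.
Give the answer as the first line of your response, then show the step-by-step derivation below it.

4,1,3,5

step 1: dequeue 4; queue=[1,3,5]; order=4
step 2: dequeue 1; queue=[3,5,0]; order=4,1
step 3: dequeue 3; queue=[5,0,2]; order=4,1,3
step 4: dequeue 5; queue=[0,2]; order=4,1,3,5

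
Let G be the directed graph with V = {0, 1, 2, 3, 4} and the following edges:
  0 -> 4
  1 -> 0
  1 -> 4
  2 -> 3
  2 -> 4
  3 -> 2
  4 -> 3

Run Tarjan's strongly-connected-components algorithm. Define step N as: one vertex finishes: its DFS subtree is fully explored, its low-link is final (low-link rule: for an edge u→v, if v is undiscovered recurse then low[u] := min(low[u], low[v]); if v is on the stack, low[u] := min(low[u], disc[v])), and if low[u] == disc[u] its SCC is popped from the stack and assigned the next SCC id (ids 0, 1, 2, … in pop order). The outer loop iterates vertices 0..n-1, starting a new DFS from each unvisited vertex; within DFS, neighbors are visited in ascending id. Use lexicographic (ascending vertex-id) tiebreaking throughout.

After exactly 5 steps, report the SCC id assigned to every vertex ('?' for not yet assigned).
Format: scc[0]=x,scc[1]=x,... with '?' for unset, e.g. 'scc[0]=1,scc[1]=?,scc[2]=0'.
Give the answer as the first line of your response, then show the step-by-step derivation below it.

scc[0]=1,scc[1]=2,scc[2]=0,scc[3]=0,scc[4]=0

step 1: low=(low[0]=0,low[1]=?,low[2]=1,low[3]=2,low[4]=1); scc=(scc[0]=?,scc[1]=?,scc[2]=?,scc[3]=?,scc[4]=?)
step 2: low=(low[0]=0,low[1]=?,low[2]=1,low[3]=1,low[4]=1); scc=(scc[0]=?,scc[1]=?,scc[2]=?,scc[3]=?,scc[4]=?)
step 3: low=(low[0]=0,low[1]=?,low[2]=1,low[3]=1,low[4]=1); scc=(scc[0]=?,scc[1]=?,scc[2]=0,scc[3]=0,scc[4]=0)
step 4: low=(low[0]=0,low[1]=?,low[2]=1,low[3]=1,low[4]=1); scc=(scc[0]=1,scc[1]=?,scc[2]=0,scc[3]=0,scc[4]=0)
step 5: low=(low[0]=0,low[1]=4,low[2]=1,low[3]=1,low[4]=1); scc=(scc[0]=1,scc[1]=2,scc[2]=0,scc[3]=0,scc[4]=0)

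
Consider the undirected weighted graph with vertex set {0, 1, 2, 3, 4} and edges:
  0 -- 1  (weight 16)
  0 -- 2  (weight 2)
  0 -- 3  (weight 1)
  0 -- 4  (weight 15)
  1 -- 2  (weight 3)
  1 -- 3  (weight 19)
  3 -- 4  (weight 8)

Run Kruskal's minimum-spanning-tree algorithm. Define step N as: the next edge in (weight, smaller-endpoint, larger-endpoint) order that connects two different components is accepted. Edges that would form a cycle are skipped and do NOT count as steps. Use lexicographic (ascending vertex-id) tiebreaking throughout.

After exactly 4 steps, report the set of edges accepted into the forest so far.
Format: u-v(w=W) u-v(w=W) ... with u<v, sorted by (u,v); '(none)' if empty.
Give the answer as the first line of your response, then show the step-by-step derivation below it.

0-2(w=2) 0-3(w=1) 1-2(w=3) 3-4(w=8)

step 1: add edge 0-3 (w=1); MST = {0-3(w=1)}
step 2: add edge 0-2 (w=2); MST = {0-2(w=2) 0-3(w=1)}
step 3: add edge 1-2 (w=3); MST = {0-2(w=2) 0-3(w=1) 1-2(w=3)}
step 4: add edge 3-4 (w=8); MST = {0-2(w=2) 0-3(w=1) 1-2(w=3) 3-4(w=8)}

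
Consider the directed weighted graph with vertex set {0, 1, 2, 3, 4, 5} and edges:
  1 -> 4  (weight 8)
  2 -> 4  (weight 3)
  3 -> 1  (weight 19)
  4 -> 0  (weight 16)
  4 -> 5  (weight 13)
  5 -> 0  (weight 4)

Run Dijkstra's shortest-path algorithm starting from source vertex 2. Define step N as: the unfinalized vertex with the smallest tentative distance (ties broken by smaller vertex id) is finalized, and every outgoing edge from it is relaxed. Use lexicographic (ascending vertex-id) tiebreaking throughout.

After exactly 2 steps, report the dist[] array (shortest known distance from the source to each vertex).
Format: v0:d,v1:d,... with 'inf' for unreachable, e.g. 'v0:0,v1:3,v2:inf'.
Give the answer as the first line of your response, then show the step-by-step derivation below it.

v0:19,v1:inf,v2:0,v3:inf,v4:3,v5:16

step 1: dist = v0:inf,v1:inf,v2:0,v3:inf,v4:3,v5:inf
step 2: dist = v0:19,v1:inf,v2:0,v3:inf,v4:3,v5:16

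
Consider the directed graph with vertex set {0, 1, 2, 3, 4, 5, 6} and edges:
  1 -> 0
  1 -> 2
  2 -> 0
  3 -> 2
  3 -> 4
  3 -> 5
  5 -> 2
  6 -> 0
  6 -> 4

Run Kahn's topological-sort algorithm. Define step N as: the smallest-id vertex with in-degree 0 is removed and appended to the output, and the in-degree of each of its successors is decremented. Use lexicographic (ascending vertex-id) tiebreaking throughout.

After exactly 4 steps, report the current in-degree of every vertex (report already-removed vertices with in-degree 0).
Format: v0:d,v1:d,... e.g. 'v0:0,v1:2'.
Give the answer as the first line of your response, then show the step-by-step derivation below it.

v0:1,v1:0,v2:0,v3:0,v4:1,v5:0,v6:0

step 1: output 1; order=[1]; indeg=(2,0,2,0,2,1,0)
step 2: output 3; order=[1,3]; indeg=(2,0,1,0,1,0,0)
step 3: output 5; order=[1,3,5]; indeg=(2,0,0,0,1,0,0)
step 4: output 2; order=[1,3,5,2]; indeg=(1,0,0,0,1,0,0)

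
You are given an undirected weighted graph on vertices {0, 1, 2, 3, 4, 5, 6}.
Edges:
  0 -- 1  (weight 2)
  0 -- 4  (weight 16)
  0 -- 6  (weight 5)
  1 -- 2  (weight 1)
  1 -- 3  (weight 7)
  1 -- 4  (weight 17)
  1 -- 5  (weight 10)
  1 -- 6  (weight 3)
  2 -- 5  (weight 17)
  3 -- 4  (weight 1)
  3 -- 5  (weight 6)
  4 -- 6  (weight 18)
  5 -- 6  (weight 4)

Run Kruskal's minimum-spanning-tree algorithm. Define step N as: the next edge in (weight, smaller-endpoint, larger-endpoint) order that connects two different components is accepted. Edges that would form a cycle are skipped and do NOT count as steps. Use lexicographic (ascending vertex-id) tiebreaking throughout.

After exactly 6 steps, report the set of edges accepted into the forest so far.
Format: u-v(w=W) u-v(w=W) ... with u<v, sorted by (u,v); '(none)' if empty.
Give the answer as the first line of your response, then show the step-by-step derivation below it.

0-1(w=2) 1-2(w=1) 1-6(w=3) 3-4(w=1) 3-5(w=6) 5-6(w=4)

step 1: add edge 1-2 (w=1); MST = {1-2(w=1)}
step 2: add edge 3-4 (w=1); MST = {1-2(w=1) 3-4(w=1)}
step 3: add edge 0-1 (w=2); MST = {0-1(w=2) 1-2(w=1) 3-4(w=1)}
step 4: add edge 1-6 (w=3); MST = {0-1(w=2) 1-2(w=1) 1-6(w=3) 3-4(w=1)}
step 5: add edge 5-6 (w=4); MST = {0-1(w=2) 1-2(w=1) 1-6(w=3) 3-4(w=1) 5-6(w=4)}
step 6: add edge 3-5 (w=6); MST = {0-1(w=2) 1-2(w=1) 1-6(w=3) 3-4(w=1) 3-5(w=6) 5-6(w=4)}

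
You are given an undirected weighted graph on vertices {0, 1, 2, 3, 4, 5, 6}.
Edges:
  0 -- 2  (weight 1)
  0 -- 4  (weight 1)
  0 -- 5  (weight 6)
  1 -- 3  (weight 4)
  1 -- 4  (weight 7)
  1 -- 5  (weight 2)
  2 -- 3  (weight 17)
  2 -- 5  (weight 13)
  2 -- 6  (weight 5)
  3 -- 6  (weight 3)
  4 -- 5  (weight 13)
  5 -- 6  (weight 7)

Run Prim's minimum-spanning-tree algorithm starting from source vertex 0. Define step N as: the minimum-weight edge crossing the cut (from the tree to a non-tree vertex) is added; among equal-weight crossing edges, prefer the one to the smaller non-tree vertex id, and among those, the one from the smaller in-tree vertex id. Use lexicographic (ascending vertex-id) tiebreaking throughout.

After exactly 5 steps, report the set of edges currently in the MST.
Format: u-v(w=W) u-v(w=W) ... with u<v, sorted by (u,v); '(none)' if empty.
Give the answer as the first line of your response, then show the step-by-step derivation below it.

0-2(w=1) 0-4(w=1) 1-3(w=4) 2-6(w=5) 3-6(w=3)

step 1: add edge 0-2 (w=1); MST = {0-2(w=1)}
step 2: add edge 0-4 (w=1); MST = {0-2(w=1) 0-4(w=1)}
step 3: add edge 2-6 (w=5); MST = {0-2(w=1) 0-4(w=1) 2-6(w=5)}
step 4: add edge 3-6 (w=3); MST = {0-2(w=1) 0-4(w=1) 2-6(w=5) 3-6(w=3)}
step 5: add edge 1-3 (w=4); MST = {0-2(w=1) 0-4(w=1) 1-3(w=4) 2-6(w=5) 3-6(w=3)}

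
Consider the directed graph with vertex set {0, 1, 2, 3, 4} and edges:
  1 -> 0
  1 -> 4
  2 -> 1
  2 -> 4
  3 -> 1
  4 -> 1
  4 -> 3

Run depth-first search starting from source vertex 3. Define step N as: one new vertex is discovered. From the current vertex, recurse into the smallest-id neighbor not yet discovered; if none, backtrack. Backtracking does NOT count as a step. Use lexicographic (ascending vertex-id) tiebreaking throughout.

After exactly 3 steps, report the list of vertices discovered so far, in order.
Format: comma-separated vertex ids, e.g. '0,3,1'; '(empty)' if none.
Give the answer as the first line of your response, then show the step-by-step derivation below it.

3,1,0

step 1: discover 3; path=3; order=3
step 2: discover 1; path=3>1; order=3,1
step 3: discover 0; path=3>1>0; order=3,1,0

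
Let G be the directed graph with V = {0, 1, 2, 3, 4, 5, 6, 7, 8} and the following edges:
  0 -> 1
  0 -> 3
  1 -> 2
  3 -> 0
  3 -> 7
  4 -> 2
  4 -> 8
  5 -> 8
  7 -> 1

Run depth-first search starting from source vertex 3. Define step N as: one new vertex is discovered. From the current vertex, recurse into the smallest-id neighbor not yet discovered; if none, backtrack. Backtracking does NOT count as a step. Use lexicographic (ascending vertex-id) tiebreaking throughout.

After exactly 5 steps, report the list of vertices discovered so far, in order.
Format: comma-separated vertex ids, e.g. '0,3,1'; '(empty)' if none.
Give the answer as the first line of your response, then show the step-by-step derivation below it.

3,0,1,2,7

step 1: discover 3; path=3; order=3
step 2: discover 0; path=3>0; order=3,0
step 3: discover 1; path=3>0>1; order=3,0,1
step 4: discover 2; path=3>0>1>2; order=3,0,1,2
step 5: discover 7; path=3>7; order=3,0,1,2,7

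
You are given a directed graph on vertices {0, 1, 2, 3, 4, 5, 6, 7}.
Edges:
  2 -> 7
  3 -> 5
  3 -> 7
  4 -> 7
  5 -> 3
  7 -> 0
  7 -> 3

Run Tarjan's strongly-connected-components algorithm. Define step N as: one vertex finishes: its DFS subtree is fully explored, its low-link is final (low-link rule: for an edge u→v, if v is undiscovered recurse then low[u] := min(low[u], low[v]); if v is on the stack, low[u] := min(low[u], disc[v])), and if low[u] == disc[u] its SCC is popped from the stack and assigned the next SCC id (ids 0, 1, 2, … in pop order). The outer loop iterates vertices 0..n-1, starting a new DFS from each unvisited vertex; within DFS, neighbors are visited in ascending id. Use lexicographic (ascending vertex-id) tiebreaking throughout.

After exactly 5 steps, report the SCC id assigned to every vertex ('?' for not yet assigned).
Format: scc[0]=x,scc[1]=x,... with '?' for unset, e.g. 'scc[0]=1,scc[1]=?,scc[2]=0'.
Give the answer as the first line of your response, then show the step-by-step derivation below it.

scc[0]=0,scc[1]=1,scc[2]=?,scc[3]=2,scc[4]=?,scc[5]=2,scc[6]=?,scc[7]=2

step 1: low=(low[0]=0,low[1]=?,low[2]=?,low[3]=?,low[4]=?,low[5]=?,low[6]=?,low[7]=?); scc=(scc[0]=0,scc[1]=?,scc[2]=?,scc[3]=?,scc[4]=?,scc[5]=?,scc[6]=?,scc[7]=?)
step 2: low=(low[0]=0,low[1]=1,low[2]=?,low[3]=?,low[4]=?,low[5]=?,low[6]=?,low[7]=?); scc=(scc[0]=0,scc[1]=1,scc[2]=?,scc[3]=?,scc[4]=?,scc[5]=?,scc[6]=?,scc[7]=?)
step 3: low=(low[0]=0,low[1]=1,low[2]=2,low[3]=4,low[4]=?,low[5]=4,low[6]=?,low[7]=3); scc=(scc[0]=0,scc[1]=1,scc[2]=?,scc[3]=?,scc[4]=?,scc[5]=?,scc[6]=?,scc[7]=?)
step 4: low=(low[0]=0,low[1]=1,low[2]=2,low[3]=3,low[4]=?,low[5]=4,low[6]=?,low[7]=3); scc=(scc[0]=0,scc[1]=1,scc[2]=?,scc[3]=?,scc[4]=?,scc[5]=?,scc[6]=?,scc[7]=?)
step 5: low=(low[0]=0,low[1]=1,low[2]=2,low[3]=3,low[4]=?,low[5]=4,low[6]=?,low[7]=3); scc=(scc[0]=0,scc[1]=1,scc[2]=?,scc[3]=2,scc[4]=?,scc[5]=2,scc[6]=?,scc[7]=2)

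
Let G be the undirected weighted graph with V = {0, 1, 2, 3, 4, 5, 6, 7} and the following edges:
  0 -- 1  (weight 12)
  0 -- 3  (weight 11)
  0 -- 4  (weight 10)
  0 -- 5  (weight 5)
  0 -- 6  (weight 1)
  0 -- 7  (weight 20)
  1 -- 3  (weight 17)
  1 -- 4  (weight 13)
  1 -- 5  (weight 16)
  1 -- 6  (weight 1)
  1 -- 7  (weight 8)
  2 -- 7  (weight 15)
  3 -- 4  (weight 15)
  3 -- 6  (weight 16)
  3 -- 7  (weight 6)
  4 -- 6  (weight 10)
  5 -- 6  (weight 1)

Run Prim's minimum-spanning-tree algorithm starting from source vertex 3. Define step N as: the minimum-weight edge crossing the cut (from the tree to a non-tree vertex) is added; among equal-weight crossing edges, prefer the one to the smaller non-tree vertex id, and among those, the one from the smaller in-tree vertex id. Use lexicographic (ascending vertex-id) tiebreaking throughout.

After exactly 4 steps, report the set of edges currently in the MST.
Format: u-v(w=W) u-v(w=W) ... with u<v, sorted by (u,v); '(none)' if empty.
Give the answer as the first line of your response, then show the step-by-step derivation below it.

0-6(w=1) 1-6(w=1) 1-7(w=8) 3-7(w=6)

step 1: add edge 3-7 (w=6); MST = {3-7(w=6)}
step 2: add edge 1-7 (w=8); MST = {1-7(w=8) 3-7(w=6)}
step 3: add edge 1-6 (w=1); MST = {1-6(w=1) 1-7(w=8) 3-7(w=6)}
step 4: add edge 0-6 (w=1); MST = {0-6(w=1) 1-6(w=1) 1-7(w=8) 3-7(w=6)}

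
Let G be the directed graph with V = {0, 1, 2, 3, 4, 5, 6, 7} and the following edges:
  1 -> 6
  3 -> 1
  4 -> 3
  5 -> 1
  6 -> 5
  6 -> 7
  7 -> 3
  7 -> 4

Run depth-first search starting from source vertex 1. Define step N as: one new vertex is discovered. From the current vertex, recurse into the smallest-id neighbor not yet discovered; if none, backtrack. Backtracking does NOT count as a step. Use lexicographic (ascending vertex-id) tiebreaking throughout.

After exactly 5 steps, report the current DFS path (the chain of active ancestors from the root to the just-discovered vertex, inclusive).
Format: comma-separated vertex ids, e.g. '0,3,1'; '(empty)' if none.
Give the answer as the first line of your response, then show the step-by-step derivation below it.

1,6,7,3

step 1: discover 1; path=1; order=1
step 2: discover 6; path=1>6; order=1,6
step 3: discover 5; path=1>6>5; order=1,6,5
step 4: discover 7; path=1>6>7; order=1,6,5,7
step 5: discover 3; path=1>6>7>3; order=1,6,5,7,3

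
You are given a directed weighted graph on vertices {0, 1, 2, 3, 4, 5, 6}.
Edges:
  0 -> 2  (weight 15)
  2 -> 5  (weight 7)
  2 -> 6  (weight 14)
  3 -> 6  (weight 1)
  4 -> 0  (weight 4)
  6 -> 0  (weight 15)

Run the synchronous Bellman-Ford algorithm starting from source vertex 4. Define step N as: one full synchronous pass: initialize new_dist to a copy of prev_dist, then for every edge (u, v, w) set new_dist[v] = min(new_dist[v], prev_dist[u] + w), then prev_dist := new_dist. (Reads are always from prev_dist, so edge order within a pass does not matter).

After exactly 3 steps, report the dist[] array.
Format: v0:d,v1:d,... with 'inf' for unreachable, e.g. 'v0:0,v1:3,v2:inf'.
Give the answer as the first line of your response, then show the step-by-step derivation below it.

v0:4,v1:inf,v2:19,v3:inf,v4:0,v5:26,v6:33

step 1: dist = v0:4,v1:inf,v2:inf,v3:inf,v4:0,v5:inf,v6:inf
step 2: dist = v0:4,v1:inf,v2:19,v3:inf,v4:0,v5:inf,v6:inf
step 3: dist = v0:4,v1:inf,v2:19,v3:inf,v4:0,v5:26,v6:33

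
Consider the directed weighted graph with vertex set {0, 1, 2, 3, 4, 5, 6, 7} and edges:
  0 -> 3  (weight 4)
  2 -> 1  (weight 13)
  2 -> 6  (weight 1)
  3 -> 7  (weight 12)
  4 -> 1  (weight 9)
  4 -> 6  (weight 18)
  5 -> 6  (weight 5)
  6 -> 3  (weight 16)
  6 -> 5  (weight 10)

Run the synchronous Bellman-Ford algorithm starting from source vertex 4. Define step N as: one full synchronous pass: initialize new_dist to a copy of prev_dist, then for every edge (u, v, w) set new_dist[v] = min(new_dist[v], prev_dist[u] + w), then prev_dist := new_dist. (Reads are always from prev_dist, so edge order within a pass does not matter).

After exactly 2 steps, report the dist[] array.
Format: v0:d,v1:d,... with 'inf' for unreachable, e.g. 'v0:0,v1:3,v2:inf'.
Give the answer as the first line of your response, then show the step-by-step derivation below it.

v0:inf,v1:9,v2:inf,v3:34,v4:0,v5:28,v6:18,v7:inf

step 1: dist = v0:inf,v1:9,v2:inf,v3:inf,v4:0,v5:inf,v6:18,v7:inf
step 2: dist = v0:inf,v1:9,v2:inf,v3:34,v4:0,v5:28,v6:18,v7:inf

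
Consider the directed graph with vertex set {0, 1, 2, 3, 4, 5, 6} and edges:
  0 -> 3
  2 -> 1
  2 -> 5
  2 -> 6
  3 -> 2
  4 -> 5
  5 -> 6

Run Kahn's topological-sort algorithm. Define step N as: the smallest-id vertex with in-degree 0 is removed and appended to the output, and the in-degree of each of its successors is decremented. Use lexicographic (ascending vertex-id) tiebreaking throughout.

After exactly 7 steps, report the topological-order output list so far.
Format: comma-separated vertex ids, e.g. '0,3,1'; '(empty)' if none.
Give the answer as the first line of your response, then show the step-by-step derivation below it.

0,3,2,1,4,5,6

step 1: output 0; order=[0]; indeg=(0,1,1,0,0,2,2)
step 2: output 3; order=[0,3]; indeg=(0,1,0,0,0,2,2)
step 3: output 2; order=[0,3,2]; indeg=(0,0,0,0,0,1,1)
step 4: output 1; order=[0,3,2,1]; indeg=(0,0,0,0,0,1,1)
step 5: output 4; order=[0,3,2,1,4]; indeg=(0,0,0,0,0,0,1)
step 6: output 5; order=[0,3,2,1,4,5]; indeg=(0,0,0,0,0,0,0)
step 7: output 6; order=[0,3,2,1,4,5,6]; indeg=(0,0,0,0,0,0,0)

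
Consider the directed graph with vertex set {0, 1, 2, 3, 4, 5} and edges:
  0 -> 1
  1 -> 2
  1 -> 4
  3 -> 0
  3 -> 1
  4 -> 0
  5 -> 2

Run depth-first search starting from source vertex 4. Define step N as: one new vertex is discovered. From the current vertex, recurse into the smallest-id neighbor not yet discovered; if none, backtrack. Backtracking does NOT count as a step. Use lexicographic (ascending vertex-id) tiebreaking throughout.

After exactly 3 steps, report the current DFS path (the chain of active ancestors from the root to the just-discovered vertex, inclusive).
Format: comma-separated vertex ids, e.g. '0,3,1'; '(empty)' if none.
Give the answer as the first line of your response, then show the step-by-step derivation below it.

4,0,1

step 1: discover 4; path=4; order=4
step 2: discover 0; path=4>0; order=4,0
step 3: discover 1; path=4>0>1; order=4,0,1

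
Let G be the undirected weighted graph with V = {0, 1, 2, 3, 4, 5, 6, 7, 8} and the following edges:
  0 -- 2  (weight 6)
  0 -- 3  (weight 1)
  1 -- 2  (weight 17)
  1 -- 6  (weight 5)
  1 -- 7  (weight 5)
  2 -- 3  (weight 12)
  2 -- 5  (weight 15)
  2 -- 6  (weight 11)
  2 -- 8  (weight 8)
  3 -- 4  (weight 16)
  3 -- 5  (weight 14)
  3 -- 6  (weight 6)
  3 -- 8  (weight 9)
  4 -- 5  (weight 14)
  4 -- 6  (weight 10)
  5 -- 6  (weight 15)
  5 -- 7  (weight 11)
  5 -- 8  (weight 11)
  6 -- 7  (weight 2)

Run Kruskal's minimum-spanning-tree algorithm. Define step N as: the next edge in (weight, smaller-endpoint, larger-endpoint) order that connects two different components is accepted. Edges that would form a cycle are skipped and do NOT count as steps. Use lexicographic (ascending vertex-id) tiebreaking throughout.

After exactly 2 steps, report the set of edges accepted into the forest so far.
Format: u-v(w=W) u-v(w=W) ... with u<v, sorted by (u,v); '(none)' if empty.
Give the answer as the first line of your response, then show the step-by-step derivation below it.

0-3(w=1) 6-7(w=2)

step 1: add edge 0-3 (w=1); MST = {0-3(w=1)}
step 2: add edge 6-7 (w=2); MST = {0-3(w=1) 6-7(w=2)}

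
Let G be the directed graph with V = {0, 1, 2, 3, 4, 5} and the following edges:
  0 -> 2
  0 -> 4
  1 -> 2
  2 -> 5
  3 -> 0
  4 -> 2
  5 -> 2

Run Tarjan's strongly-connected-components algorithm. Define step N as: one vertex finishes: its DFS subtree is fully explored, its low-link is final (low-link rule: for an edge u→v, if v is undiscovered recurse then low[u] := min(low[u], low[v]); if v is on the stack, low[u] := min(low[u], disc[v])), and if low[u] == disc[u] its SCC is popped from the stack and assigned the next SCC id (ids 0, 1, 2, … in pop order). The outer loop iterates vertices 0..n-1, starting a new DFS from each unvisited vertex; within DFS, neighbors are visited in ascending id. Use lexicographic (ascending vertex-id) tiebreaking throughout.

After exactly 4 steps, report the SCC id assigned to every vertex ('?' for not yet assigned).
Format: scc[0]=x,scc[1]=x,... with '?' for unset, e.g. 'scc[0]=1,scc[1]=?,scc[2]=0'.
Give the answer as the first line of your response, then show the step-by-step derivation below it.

scc[0]=2,scc[1]=?,scc[2]=0,scc[3]=?,scc[4]=1,scc[5]=0

step 1: low=(low[0]=0,low[1]=?,low[2]=1,low[3]=?,low[4]=?,low[5]=1); scc=(scc[0]=?,scc[1]=?,scc[2]=?,scc[3]=?,scc[4]=?,scc[5]=?)
step 2: low=(low[0]=0,low[1]=?,low[2]=1,low[3]=?,low[4]=?,low[5]=1); scc=(scc[0]=?,scc[1]=?,scc[2]=0,scc[3]=?,scc[4]=?,scc[5]=0)
step 3: low=(low[0]=0,low[1]=?,low[2]=1,low[3]=?,low[4]=3,low[5]=1); scc=(scc[0]=?,scc[1]=?,scc[2]=0,scc[3]=?,scc[4]=1,scc[5]=0)
step 4: low=(low[0]=0,low[1]=?,low[2]=1,low[3]=?,low[4]=3,low[5]=1); scc=(scc[0]=2,scc[1]=?,scc[2]=0,scc[3]=?,scc[4]=1,scc[5]=0)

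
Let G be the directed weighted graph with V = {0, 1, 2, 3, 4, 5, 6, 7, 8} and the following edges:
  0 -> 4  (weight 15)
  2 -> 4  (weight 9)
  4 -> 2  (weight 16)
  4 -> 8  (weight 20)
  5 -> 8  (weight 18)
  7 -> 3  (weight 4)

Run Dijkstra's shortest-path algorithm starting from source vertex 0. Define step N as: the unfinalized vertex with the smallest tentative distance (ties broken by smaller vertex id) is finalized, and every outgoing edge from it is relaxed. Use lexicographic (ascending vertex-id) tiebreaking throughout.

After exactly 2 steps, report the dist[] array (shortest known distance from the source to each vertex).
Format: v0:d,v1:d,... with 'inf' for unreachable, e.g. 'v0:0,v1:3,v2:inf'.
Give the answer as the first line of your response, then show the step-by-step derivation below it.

v0:0,v1:inf,v2:31,v3:inf,v4:15,v5:inf,v6:inf,v7:inf,v8:35

step 1: dist = v0:0,v1:inf,v2:inf,v3:inf,v4:15,v5:inf,v6:inf,v7:inf,v8:inf
step 2: dist = v0:0,v1:inf,v2:31,v3:inf,v4:15,v5:inf,v6:inf,v7:inf,v8:35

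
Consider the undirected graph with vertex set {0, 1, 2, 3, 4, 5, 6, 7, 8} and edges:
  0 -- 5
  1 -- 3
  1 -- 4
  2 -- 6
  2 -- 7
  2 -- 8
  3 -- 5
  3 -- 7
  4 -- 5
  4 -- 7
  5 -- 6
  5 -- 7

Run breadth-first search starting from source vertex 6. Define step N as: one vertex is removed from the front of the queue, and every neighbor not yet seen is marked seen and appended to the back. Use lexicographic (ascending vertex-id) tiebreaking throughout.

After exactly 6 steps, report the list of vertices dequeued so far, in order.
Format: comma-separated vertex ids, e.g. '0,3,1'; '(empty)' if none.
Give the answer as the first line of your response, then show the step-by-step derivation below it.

6,2,5,7,8,0

step 1: dequeue 6; queue=[2,5]; order=6
step 2: dequeue 2; queue=[5,7,8]; order=6,2
step 3: dequeue 5; queue=[7,8,0,3,4]; order=6,2,5
step 4: dequeue 7; queue=[8,0,3,4]; order=6,2,5,7
step 5: dequeue 8; queue=[0,3,4]; order=6,2,5,7,8
step 6: dequeue 0; queue=[3,4]; order=6,2,5,7,8,0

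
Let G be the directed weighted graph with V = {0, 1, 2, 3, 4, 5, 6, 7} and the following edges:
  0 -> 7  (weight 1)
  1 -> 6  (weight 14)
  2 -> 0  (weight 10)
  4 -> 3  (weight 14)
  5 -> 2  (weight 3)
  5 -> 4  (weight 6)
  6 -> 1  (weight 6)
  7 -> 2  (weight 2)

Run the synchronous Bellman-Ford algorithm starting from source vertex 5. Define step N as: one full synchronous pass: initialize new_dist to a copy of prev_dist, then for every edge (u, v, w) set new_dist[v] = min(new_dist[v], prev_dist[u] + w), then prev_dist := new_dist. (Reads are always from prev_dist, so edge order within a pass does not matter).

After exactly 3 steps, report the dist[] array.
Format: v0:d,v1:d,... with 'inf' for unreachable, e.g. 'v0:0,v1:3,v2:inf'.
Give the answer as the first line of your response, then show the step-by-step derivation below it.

v0:13,v1:inf,v2:3,v3:20,v4:6,v5:0,v6:inf,v7:14

step 1: dist = v0:inf,v1:inf,v2:3,v3:inf,v4:6,v5:0,v6:inf,v7:inf
step 2: dist = v0:13,v1:inf,v2:3,v3:20,v4:6,v5:0,v6:inf,v7:inf
step 3: dist = v0:13,v1:inf,v2:3,v3:20,v4:6,v5:0,v6:inf,v7:14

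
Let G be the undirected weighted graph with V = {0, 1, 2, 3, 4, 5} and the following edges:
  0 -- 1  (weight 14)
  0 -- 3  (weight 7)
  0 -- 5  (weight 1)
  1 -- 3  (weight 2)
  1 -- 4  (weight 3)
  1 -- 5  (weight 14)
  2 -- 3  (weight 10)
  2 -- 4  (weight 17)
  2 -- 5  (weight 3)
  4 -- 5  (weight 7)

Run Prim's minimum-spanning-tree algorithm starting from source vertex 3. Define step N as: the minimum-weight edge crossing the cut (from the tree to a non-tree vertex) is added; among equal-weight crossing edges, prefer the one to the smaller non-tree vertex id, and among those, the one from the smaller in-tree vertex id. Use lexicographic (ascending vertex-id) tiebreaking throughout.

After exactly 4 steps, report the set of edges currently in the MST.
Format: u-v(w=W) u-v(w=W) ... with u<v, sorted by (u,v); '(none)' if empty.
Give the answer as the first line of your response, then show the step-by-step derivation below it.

0-3(w=7) 0-5(w=1) 1-3(w=2) 1-4(w=3)

step 1: add edge 1-3 (w=2); MST = {1-3(w=2)}
step 2: add edge 1-4 (w=3); MST = {1-3(w=2) 1-4(w=3)}
step 3: add edge 0-3 (w=7); MST = {0-3(w=7) 1-3(w=2) 1-4(w=3)}
step 4: add edge 0-5 (w=1); MST = {0-3(w=7) 0-5(w=1) 1-3(w=2) 1-4(w=3)}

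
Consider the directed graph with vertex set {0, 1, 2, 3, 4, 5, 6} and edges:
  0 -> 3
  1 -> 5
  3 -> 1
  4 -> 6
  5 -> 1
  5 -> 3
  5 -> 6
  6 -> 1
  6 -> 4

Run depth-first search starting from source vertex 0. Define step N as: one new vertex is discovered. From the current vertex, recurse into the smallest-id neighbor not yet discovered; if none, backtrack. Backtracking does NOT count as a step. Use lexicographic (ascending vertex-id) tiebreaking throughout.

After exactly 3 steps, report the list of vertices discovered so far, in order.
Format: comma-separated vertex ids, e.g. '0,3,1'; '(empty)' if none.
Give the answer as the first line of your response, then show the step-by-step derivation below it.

0,3,1

step 1: discover 0; path=0; order=0
step 2: discover 3; path=0>3; order=0,3
step 3: discover 1; path=0>3>1; order=0,3,1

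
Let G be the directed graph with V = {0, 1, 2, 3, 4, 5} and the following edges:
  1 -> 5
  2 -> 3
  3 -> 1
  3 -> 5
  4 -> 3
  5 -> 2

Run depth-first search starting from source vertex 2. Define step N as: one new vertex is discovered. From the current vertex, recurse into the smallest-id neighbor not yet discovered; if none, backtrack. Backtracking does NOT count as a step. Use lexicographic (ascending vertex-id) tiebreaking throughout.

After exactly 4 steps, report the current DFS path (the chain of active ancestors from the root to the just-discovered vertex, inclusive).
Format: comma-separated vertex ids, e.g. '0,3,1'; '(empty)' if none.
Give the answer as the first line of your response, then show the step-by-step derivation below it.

2,3,1,5

step 1: discover 2; path=2; order=2
step 2: discover 3; path=2>3; order=2,3
step 3: discover 1; path=2>3>1; order=2,3,1
step 4: discover 5; path=2>3>1>5; order=2,3,1,5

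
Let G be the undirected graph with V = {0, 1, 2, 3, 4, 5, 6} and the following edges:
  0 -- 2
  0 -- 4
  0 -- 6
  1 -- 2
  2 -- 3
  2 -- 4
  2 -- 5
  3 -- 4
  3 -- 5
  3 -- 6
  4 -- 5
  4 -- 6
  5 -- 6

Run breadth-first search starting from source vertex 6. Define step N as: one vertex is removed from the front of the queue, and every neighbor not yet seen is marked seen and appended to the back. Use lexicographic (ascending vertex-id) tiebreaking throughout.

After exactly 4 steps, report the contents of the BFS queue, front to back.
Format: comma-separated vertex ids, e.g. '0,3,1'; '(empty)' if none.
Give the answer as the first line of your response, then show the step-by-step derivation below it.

5,2

step 1: dequeue 6; queue=[0,3,4,5]; order=6
step 2: dequeue 0; queue=[3,4,5,2]; order=6,0
step 3: dequeue 3; queue=[4,5,2]; order=6,0,3
step 4: dequeue 4; queue=[5,2]; order=6,0,3,4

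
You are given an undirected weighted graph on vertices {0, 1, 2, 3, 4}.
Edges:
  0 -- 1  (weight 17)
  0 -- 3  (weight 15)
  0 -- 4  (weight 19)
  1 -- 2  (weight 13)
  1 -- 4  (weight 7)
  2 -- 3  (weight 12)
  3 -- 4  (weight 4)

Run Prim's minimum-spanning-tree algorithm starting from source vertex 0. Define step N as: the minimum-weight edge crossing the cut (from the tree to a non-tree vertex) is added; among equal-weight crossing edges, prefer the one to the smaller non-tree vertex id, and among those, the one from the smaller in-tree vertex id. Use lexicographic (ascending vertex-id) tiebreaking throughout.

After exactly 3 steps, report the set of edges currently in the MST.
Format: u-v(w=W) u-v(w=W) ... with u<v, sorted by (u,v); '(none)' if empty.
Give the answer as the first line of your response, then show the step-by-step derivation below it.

0-3(w=15) 1-4(w=7) 3-4(w=4)

step 1: add edge 0-3 (w=15); MST = {0-3(w=15)}
step 2: add edge 3-4 (w=4); MST = {0-3(w=15) 3-4(w=4)}
step 3: add edge 1-4 (w=7); MST = {0-3(w=15) 1-4(w=7) 3-4(w=4)}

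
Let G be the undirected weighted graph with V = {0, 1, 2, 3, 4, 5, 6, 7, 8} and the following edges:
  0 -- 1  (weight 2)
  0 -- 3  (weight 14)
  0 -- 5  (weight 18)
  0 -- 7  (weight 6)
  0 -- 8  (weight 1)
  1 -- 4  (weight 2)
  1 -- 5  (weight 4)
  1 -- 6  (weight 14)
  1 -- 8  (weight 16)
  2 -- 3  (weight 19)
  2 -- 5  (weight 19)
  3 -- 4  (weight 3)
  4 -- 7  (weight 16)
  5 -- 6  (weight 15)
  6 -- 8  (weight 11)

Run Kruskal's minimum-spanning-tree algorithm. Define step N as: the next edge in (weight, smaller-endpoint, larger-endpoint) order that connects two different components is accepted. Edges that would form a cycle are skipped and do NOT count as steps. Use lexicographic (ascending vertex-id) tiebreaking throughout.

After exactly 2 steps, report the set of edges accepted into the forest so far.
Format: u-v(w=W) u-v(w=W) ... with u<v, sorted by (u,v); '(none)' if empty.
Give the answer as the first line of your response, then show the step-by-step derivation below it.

0-1(w=2) 0-8(w=1)

step 1: add edge 0-8 (w=1); MST = {0-8(w=1)}
step 2: add edge 0-1 (w=2); MST = {0-1(w=2) 0-8(w=1)}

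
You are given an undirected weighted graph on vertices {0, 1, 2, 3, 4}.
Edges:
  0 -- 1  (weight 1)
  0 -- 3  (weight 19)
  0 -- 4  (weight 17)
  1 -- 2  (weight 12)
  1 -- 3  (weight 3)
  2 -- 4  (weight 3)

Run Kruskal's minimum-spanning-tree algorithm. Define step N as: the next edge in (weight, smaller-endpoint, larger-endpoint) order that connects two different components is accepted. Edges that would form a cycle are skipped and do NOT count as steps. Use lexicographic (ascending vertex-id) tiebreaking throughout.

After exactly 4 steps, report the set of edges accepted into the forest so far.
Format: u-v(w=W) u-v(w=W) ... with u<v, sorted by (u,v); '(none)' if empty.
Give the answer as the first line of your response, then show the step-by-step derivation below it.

0-1(w=1) 1-2(w=12) 1-3(w=3) 2-4(w=3)

step 1: add edge 0-1 (w=1); MST = {0-1(w=1)}
step 2: add edge 1-3 (w=3); MST = {0-1(w=1) 1-3(w=3)}
step 3: add edge 2-4 (w=3); MST = {0-1(w=1) 1-3(w=3) 2-4(w=3)}
step 4: add edge 1-2 (w=12); MST = {0-1(w=1) 1-2(w=12) 1-3(w=3) 2-4(w=3)}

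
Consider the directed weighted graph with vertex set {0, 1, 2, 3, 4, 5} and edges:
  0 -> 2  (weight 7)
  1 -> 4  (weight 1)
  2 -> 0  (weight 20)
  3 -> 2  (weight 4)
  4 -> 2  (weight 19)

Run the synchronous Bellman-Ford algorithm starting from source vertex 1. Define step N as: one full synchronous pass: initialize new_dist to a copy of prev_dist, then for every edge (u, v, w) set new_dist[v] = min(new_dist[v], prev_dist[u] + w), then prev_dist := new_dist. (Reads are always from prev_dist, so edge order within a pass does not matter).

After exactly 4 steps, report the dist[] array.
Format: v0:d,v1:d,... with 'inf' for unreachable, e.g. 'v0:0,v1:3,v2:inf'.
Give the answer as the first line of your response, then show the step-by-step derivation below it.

v0:40,v1:0,v2:20,v3:inf,v4:1,v5:inf

step 1: dist = v0:inf,v1:0,v2:inf,v3:inf,v4:1,v5:inf
step 2: dist = v0:inf,v1:0,v2:20,v3:inf,v4:1,v5:inf
step 3: dist = v0:40,v1:0,v2:20,v3:inf,v4:1,v5:inf
step 4: dist = v0:40,v1:0,v2:20,v3:inf,v4:1,v5:inf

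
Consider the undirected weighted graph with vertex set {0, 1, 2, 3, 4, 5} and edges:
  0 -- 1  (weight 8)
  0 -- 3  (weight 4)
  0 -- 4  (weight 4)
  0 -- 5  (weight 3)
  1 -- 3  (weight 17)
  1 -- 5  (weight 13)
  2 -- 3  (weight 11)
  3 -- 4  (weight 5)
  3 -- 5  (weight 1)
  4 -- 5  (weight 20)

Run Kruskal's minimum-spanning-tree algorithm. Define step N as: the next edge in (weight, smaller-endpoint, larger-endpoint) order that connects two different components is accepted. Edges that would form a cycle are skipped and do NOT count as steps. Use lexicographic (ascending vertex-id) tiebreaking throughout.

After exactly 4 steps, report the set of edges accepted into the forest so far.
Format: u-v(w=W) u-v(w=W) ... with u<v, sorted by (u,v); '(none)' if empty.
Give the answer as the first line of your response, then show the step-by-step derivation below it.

0-1(w=8) 0-4(w=4) 0-5(w=3) 3-5(w=1)

step 1: add edge 3-5 (w=1); MST = {3-5(w=1)}
step 2: add edge 0-5 (w=3); MST = {0-5(w=3) 3-5(w=1)}
step 3: add edge 0-4 (w=4); MST = {0-4(w=4) 0-5(w=3) 3-5(w=1)}
step 4: add edge 0-1 (w=8); MST = {0-1(w=8) 0-4(w=4) 0-5(w=3) 3-5(w=1)}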